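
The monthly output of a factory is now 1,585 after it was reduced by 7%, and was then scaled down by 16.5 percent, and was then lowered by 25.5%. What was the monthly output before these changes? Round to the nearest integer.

2,740

Undoing the 25.5% decrease: 1,585 ÷ 0.745 ≈ 2127.516779.
Undoing the 16.5% decrease: 2127.516779 ÷ 0.835 ≈ 2547.924286.
Undoing the 7% decrease: 2547.924286 ÷ 0.93 ≈ 2,740.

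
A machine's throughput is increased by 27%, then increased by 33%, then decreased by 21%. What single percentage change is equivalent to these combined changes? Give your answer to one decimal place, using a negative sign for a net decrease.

The combined multiplier is 1.27 × 1.33 × 0.79 = 1.334389.
That corresponds to an increase of 33.4%.

33.4%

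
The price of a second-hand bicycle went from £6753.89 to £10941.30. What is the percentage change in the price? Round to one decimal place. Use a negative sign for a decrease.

Change: £10941.30 − £6753.89 = £4187.41.
Relative to the original: £4187.41 ÷ £6753.89 ≈ 62.0%.

62.0%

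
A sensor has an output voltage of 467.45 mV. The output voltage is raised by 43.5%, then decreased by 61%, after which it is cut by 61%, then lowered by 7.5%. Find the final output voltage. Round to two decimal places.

94.38 mV

Each change multiplies by a factor: 1.435 × 0.39 × 0.39 × 0.925 = 0.2018937375.
467.45 × 0.2018937375 = 94.375227594375 ≈ 94.38.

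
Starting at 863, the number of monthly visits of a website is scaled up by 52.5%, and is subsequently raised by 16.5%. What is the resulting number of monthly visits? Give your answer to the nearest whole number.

Each change multiplies by a factor: 1.525 × 1.165 = 1.776625.
863 × 1.776625 = 1533.227375 ≈ 1533.

1533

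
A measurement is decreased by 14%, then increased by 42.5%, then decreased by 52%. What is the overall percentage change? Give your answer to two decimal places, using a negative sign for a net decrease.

A 14% decrease multiplies by 0.86.
Then a 42.5% increase: 0.86 × 1.425 = 1.2255.
Then a 52% decrease: 1.2255 × 0.48 = 0.58824.
Overall factor 0.58824, i.e. -41.18%.

-41.18%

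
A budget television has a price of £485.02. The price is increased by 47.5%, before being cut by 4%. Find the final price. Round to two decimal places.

£686.79

Each change multiplies by a factor: 1.475 × 0.96 = 1.416.
£485.02 × 1.416 = £686.78832 ≈ £686.79.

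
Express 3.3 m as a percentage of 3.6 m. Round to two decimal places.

3.3 m ÷ 3.6 m ≈ 91.67%.

91.67%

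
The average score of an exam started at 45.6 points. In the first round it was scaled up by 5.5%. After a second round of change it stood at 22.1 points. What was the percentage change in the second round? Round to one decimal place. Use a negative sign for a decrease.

-54.1%

After the first round: 45.6 × 1.055 = 48.108.
Second-round multiplier: 22.1 ÷ 48.108 ≈ 0.45938.
That is a change of -54.1%.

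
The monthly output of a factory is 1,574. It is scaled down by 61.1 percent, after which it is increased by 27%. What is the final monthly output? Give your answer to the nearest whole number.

778

After the 61.1% decrease: 1,574 × 0.389 = 612.286.
After the 27% increase: 612.286 × 1.27 = 777.60322 ≈ 778.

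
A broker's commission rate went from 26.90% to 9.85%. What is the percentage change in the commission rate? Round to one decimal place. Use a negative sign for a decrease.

The change is 9.85 − 26.90 = -17.05 percentage points.
Relative to the original 26.90%, that is -17.05 ÷ 26.90 ≈ -63.4%.

-63.4%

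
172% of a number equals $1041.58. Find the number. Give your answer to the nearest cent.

$1041.58 ÷ 1.72 ≈ $605.57.

$605.57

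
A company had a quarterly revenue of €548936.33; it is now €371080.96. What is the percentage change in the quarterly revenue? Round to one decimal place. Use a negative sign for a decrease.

-32.4%

Change: €371080.96 − €548936.33 = -€177855.37.
Relative to the original: -€177855.37 ÷ €548936.33 ≈ -32.4%.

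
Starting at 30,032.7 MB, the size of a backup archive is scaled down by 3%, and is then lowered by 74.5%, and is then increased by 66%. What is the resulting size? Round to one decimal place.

12,331.5 MB

Each change multiplies by a factor: 0.97 × 0.255 × 1.66 = 0.410601.
30,032.7 × 0.410601 = 12331.4566527 ≈ 12,331.5.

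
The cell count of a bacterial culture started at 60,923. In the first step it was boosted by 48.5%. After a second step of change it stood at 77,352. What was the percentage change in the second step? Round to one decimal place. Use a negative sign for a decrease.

-14.5%

After the first step: 60,923 × 1.485 = 90470.655.
Second-step multiplier: 77,352 ÷ 90470.655 ≈ 0.855.
That is a change of -14.5%.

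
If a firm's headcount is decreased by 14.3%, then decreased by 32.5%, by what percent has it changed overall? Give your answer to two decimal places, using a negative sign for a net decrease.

A 14.3% decrease multiplies by 0.857.
Then a 32.5% decrease: 0.857 × 0.675 = 0.578475.
Overall factor 0.578475, i.e. -42.15%.

-42.15%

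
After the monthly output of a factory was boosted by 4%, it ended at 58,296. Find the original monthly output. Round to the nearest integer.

56,054

The overall multiplier applied was 1.04.
So the original monthly output was 58,296 ÷ 1.04 ≈ 56,054.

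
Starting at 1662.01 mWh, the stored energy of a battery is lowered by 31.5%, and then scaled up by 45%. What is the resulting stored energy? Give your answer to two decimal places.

Each change multiplies by a factor: 0.685 × 1.45 = 0.99325.
1662.01 × 0.99325 = 1650.7914325 ≈ 1650.79.

1650.79 mWh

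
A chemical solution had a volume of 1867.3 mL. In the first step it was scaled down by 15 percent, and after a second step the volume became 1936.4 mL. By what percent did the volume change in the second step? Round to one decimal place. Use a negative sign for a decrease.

After the first step: 1867.3 × 0.85 = 1587.205.
Second-step multiplier: 1936.4 ÷ 1587.205 ≈ 1.22001.
That is a change of 22.0%.

22.0%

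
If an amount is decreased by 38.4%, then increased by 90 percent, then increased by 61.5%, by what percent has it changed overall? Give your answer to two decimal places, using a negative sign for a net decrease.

89.02%

A 38.4% decrease multiplies by 0.616.
Then a 90% increase: 0.616 × 1.9 = 1.1704.
Then a 61.5% increase: 1.1704 × 1.615 = 1.890196.
Overall factor 1.890196, i.e. 89.02%.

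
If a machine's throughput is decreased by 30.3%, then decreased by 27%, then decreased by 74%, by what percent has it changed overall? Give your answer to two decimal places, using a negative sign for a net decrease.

-86.77%

A 30.3% decrease multiplies by 0.697.
Then a 27% decrease: 0.697 × 0.73 = 0.50881.
Then a 74% decrease: 0.50881 × 0.26 = 0.1322906.
Overall factor 0.1322906, i.e. -86.77%.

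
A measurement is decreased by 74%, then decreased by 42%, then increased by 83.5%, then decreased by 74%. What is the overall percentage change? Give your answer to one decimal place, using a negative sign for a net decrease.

A 74% decrease multiplies by 0.26.
Then a 42% decrease: 0.26 × 0.58 = 0.1508.
Then an 83.5% increase: 0.1508 × 1.835 = 0.276718.
Then a 74% decrease: 0.276718 × 0.26 = 0.07194668.
Overall factor 0.07194668, i.e. -92.8%.

-92.8%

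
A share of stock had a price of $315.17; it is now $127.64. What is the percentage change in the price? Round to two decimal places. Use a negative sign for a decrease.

Change: $127.64 − $315.17 = -$187.53.
Relative to the original: -$187.53 ÷ $315.17 ≈ -59.50%.

-59.50%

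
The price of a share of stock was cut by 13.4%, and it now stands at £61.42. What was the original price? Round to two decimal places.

£70.92

The overall multiplier applied was 0.866.
So the original price was £61.42 ÷ 0.866 ≈ £70.92.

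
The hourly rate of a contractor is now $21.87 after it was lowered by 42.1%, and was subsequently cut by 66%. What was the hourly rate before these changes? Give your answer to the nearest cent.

$111.09

The overall multiplier applied was 0.579 × 0.34 = 0.19686.
So the original hourly rate was $21.87 ÷ 0.19686 ≈ $111.09.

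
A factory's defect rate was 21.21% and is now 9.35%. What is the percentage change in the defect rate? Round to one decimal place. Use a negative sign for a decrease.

-55.9%

The change is 9.35 − 21.21 = -11.86 percentage points.
Relative to the original 21.21%, that is -11.86 ÷ 21.21 ≈ -55.9%.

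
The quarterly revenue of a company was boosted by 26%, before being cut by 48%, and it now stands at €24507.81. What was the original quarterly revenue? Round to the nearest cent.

Undoing the 48% decrease: €24507.81 ÷ 0.52 ≈ €47130.403846.
Undoing the 26% increase: €47130.403846 ÷ 1.26 ≈ €37405.08.

€37405.08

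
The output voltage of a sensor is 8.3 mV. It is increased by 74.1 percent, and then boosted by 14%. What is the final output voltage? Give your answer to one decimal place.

16.5 mV

Apply the 74.1% increase: 8.3 × 1.741 = 14.4503.
14% increase: 14.4503 × 1.14 = 16.473342 ≈ 16.5.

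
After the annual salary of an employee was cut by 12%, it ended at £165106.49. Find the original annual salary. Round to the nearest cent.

£187621.01

The overall multiplier applied was 0.88.
So the original annual salary was £165106.49 ÷ 0.88 ≈ £187621.01.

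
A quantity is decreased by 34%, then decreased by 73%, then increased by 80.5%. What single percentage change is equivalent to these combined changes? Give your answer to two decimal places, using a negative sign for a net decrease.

-67.83%

The combined multiplier is 0.66 × 0.27 × 1.805 = 0.321651.
That corresponds to a decrease of 67.83%.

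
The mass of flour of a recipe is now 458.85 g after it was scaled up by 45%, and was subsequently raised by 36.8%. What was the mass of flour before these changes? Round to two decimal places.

Undoing the 36.8% increase: 458.85 ÷ 1.368 ≈ 335.416667.
Undoing the 45% increase: 335.416667 ÷ 1.45 ≈ 231.32 g.

231.32 g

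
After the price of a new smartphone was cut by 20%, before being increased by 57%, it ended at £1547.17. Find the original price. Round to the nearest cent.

£1231.82

Undoing the 57% increase: £1547.17 ÷ 1.57 ≈ £985.458599.
Undoing the 20% decrease: £985.458599 ÷ 0.8 ≈ £1231.82.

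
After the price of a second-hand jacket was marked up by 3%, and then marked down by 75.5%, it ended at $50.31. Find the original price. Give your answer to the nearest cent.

The overall multiplier applied was 1.03 × 0.245 = 0.25235.
So the original price was $50.31 ÷ 0.25235 ≈ $199.37.

$199.37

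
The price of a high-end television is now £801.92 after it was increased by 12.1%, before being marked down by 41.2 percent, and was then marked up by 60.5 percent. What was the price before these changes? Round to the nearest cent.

The overall multiplier applied was 1.121 × 0.588 × 1.605 = 1.05793254.
So the original price was £801.92 ÷ 1.05793254 ≈ £758.01.

£758.01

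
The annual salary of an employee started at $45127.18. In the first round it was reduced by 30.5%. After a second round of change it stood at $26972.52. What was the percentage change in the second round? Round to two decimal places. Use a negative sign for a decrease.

-14.00%

After the first round: $45127.18 × 0.695 = $31363.3901.
Second-round multiplier: $26972.52 ÷ $31363.3901 ≈ 0.86.
That is a change of -14.00%.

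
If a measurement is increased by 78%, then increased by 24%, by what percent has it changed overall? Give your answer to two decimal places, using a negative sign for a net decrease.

The combined multiplier is 1.78 × 1.24 = 2.2072.
That corresponds to an increase of 120.72%.

120.72%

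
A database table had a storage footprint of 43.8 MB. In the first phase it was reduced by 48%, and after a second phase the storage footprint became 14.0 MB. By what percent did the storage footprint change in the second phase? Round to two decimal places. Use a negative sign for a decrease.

After the first phase: 43.8 × 0.52 = 22.776.
Second-phase multiplier: 14.0 ÷ 22.776 ≈ 0.614682.
That is a change of -38.53%.

-38.53%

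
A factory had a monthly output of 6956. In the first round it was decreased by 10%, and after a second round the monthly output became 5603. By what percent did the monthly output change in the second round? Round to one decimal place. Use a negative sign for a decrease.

-10.5%

After the first round: 6956 × 0.9 = 6260.4.
Second-round multiplier: 5603 ÷ 6260.4 ≈ 0.89499.
That is a change of -10.5%.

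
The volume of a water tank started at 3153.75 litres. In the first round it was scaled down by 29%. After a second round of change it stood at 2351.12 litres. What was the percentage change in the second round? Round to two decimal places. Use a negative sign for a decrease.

5.00%

After the first round: 3153.75 × 0.71 = 2239.1625.
Second-round multiplier: 2351.12 ÷ 2239.1625 ≈ 1.05.
That is a change of 5.00%.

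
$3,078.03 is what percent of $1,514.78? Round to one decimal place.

$3,078.03 ÷ $1,514.78 ≈ 203.2%.

203.2%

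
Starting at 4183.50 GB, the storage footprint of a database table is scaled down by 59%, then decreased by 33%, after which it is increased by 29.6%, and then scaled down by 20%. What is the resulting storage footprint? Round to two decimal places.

1191.50 GB

Each change multiplies by a factor: 0.41 × 0.67 × 1.296 × 0.8 = 0.28480896.
4183.50 × 0.28480896 = 1191.49828416 ≈ 1191.50.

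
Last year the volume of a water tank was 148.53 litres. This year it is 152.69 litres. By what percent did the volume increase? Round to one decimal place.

2.8%

Change: 152.69 − 148.53 = 4.16.
Relative to the original: 4.16 ÷ 148.53 ≈ 2.8%.
So the volume increased by 2.8%.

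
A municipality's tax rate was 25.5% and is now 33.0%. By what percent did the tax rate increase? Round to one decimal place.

29.4%

The change is 33.0 − 25.5 = 7.5 percentage points.
Relative to the original 25.5%, that is 7.5 ÷ 25.5 ≈ 29.4%.
So the tax rate rose by 29.4%.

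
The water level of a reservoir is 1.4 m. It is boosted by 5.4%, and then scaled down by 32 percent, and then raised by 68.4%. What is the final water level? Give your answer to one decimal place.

Each change multiplies by a factor: 1.054 × 0.68 × 1.684 = 1.20695648.
1.4 × 1.20695648 = 1.689739072 ≈ 1.7.

1.7 m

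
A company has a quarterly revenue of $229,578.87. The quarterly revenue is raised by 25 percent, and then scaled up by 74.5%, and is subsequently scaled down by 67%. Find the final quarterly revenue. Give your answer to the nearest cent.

$165,253.74

Each change multiplies by a factor: 1.25 × 1.745 × 0.33 = 0.7198125.
$229,578.87 × 0.7198125 = $165253.740361875 ≈ $165,253.74.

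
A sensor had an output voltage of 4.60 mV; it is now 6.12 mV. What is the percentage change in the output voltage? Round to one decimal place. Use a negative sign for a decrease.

33.0%

Change: 6.12 − 4.60 = 1.52.
Relative to the original: 1.52 ÷ 4.60 ≈ 33.0%.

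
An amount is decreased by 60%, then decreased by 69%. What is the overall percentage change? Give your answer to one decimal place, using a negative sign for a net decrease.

A 60% decrease multiplies by 0.4.
Then a 69% decrease: 0.4 × 0.31 = 0.124.
Overall factor 0.124, i.e. -87.6%.

-87.6%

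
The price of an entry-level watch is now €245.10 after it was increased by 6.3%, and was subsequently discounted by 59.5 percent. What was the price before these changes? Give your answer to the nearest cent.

The overall multiplier applied was 1.063 × 0.405 = 0.430515.
So the original price was €245.10 ÷ 0.430515 ≈ €569.32.

€569.32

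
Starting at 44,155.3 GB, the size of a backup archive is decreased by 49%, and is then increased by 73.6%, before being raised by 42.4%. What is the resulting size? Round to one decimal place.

Apply the 49% decrease: 44,155.3 × 0.51 = 22519.203.
After the 73.6% increase: 22519.203 × 1.736 = 39093.336408.
Apply the 42.4% increase: 39093.336408 × 1.424 = 55668.911044992 ≈ 55,668.9.

55,668.9 GB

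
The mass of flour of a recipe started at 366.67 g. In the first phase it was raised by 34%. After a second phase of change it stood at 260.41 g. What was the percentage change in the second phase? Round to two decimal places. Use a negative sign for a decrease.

After the first phase: 366.67 × 1.34 = 491.3378.
Second-phase multiplier: 260.41 ÷ 491.3378 ≈ 0.530002.
That is a change of -47.00%.

-47.00%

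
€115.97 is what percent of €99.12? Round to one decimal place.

€115.97 ÷ €99.12 ≈ 117.0%.

117.0%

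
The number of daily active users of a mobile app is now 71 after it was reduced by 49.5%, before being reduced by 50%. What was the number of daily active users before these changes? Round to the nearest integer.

281

The overall multiplier applied was 0.505 × 0.5 = 0.2525.
So the original number of daily active users was 71 ÷ 0.2525 ≈ 281.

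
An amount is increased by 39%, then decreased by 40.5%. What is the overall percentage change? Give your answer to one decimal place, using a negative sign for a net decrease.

The combined multiplier is 1.39 × 0.595 = 0.82705.
That corresponds to a decrease of 17.3%.

-17.3%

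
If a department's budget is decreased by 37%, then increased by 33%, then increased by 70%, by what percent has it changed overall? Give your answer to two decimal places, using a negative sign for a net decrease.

42.44%

A 37% decrease multiplies by 0.63.
Then a 33% increase: 0.63 × 1.33 = 0.8379.
Then a 70% increase: 0.8379 × 1.7 = 1.42443.
Overall factor 1.42443, i.e. 42.44%.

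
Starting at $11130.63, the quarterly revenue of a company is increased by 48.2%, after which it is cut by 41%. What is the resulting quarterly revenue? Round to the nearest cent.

Each change multiplies by a factor: 1.482 × 0.59 = 0.87438.
$11130.63 × 0.87438 = $9732.4002594 ≈ $9732.40.

$9732.40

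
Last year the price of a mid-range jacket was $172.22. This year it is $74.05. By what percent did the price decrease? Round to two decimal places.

Change: $74.05 − $172.22 = -$98.17.
Relative to the original: -$98.17 ÷ $172.22 ≈ -57.00%.
So the price decreased by 57.00%.

57.00%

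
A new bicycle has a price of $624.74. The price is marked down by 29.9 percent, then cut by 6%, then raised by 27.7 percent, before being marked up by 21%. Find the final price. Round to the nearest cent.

Apply the 29.9% decrease: $624.74 × 0.701 = $437.94274.
6% decrease: $437.94274 × 0.94 = $411.6661756.
27.7% increase: $411.6661756 × 1.277 = $525.6977062412.
21% increase: $525.6977062412 × 1.21 = $636.094224551852 ≈ $636.09.

$636.09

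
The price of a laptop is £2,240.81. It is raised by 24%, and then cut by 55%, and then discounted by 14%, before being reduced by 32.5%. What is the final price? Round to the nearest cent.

£725.84

Apply the 24% increase: £2,240.81 × 1.24 = £2778.6044.
55% decrease: £2778.6044 × 0.45 = £1250.37198.
14% decrease: £1250.37198 × 0.86 = £1075.3199028.
32.5% decrease: £1075.3199028 × 0.675 = £725.84093439 ≈ £725.84.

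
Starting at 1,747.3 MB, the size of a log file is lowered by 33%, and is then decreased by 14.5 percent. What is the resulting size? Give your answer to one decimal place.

1,000.9 MB

Apply the 33% decrease: 1,747.3 × 0.67 = 1170.691.
14.5% decrease: 1170.691 × 0.855 = 1000.940805 ≈ 1,000.9.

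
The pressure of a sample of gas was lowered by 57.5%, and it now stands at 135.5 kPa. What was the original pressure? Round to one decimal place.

The overall multiplier applied was 0.425.
So the original pressure was 135.5 ÷ 0.425 ≈ 318.8 kPa.

318.8 kPa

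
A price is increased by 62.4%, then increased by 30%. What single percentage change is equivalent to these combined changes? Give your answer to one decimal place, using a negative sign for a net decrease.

111.1%

A 62.4% increase multiplies by 1.624.
Then a 30% increase: 1.624 × 1.3 = 2.1112.
Overall factor 2.1112, i.e. 111.1%.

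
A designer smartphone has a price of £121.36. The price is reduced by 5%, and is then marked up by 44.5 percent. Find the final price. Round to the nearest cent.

£166.60

Each change multiplies by a factor: 0.95 × 1.445 = 1.37275.
£121.36 × 1.37275 = £166.59694 ≈ £166.60.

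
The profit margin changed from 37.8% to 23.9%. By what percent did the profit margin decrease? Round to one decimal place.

36.8%

The change is 23.9 − 37.8 = -13.9 percentage points.
Relative to the original 37.8%, that is -13.9 ÷ 37.8 ≈ -36.8%.
So the profit margin fell by 36.8%.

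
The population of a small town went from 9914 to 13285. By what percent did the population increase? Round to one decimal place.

34.0%

Change: 13285 − 9914 = 3371.
Relative to the original: 3371 ÷ 9914 ≈ 34.0%.
So the population increased by 34.0%.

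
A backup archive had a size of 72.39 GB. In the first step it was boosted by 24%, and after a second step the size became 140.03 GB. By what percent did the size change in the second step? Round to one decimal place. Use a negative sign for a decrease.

56.0%

After the first step: 72.39 × 1.24 = 89.7636.
Second-step multiplier: 140.03 ÷ 89.7636 ≈ 1.55999.
That is a change of 56.0%.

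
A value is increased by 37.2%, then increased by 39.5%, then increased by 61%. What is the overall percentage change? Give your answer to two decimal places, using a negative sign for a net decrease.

A 37.2% increase multiplies by 1.372.
Then a 39.5% increase: 1.372 × 1.395 = 1.91394.
Then a 61% increase: 1.91394 × 1.61 = 3.0814434.
Overall factor 3.0814434, i.e. 208.14%.

208.14%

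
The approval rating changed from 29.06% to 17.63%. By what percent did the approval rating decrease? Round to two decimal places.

The change is 17.63 − 29.06 = -11.43 percentage points.
Relative to the original 29.06%, that is -11.43 ÷ 29.06 ≈ -39.33%.
So the approval rating fell by 39.33%.

39.33%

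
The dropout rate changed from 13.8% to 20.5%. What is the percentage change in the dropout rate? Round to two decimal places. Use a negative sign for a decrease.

48.55%

The change is 20.5 − 13.8 = 6.7 percentage points.
Relative to the original 13.8%, that is 6.7 ÷ 13.8 ≈ 48.55%.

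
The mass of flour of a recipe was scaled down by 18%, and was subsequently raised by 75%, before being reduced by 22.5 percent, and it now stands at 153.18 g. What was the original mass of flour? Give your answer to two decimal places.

137.74 g

The overall multiplier applied was 0.82 × 1.75 × 0.775 = 1.112125.
So the original mass of flour was 153.18 ÷ 1.112125 ≈ 137.74 g.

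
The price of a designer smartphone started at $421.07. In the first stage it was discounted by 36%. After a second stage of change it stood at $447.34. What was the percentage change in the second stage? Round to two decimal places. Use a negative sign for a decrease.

66.00%

After the first stage: $421.07 × 0.64 = $269.4848.
Second-stage multiplier: $447.34 ÷ $269.4848 ≈ 1.659982.
That is a change of 66.00%.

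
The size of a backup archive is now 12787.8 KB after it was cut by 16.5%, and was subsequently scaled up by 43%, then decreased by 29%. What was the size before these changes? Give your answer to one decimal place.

Undoing the 29% decrease: 12787.8 ÷ 0.71 ≈ 18010.985915.
Undoing the 43% increase: 18010.985915 ÷ 1.43 ≈ 12595.095045.
Undoing the 16.5% decrease: 12595.095045 ÷ 0.835 ≈ 15083.9 KB.

15083.9 KB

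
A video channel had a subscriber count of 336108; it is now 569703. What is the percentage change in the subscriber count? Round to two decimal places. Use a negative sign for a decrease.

Change: 569703 − 336108 = 233595.
Relative to the original: 233595 ÷ 336108 ≈ 69.50%.

69.50%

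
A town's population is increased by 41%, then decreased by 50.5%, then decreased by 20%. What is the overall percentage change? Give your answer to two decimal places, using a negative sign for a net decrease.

A 41% increase multiplies by 1.41.
Then a 50.5% decrease: 1.41 × 0.495 = 0.69795.
Then a 20% decrease: 0.69795 × 0.8 = 0.55836.
Overall factor 0.55836, i.e. -44.16%.

-44.16%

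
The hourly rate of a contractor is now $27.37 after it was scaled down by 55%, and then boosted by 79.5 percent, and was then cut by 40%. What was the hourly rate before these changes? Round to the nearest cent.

$56.47

Undoing the 40% decrease: $27.37 ÷ 0.6 ≈ $45.616667.
Undoing the 79.5% increase: $45.616667 ÷ 1.795 ≈ $25.413185.
Undoing the 55% decrease: $25.413185 ÷ 0.45 ≈ $56.47.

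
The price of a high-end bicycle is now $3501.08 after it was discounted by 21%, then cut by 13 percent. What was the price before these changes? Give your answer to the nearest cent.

$5093.96

The overall multiplier applied was 0.79 × 0.87 = 0.6873.
So the original price was $3501.08 ÷ 0.6873 ≈ $5093.96.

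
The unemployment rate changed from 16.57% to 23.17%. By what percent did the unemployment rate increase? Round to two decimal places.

39.83%

The change is 23.17 − 16.57 = 6.60 percentage points.
Relative to the original 16.57%, that is 6.60 ÷ 16.57 ≈ 39.83%.
So the unemployment rate rose by 39.83%.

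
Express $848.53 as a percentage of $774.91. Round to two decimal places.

$848.53 ÷ $774.91 ≈ 109.50%.

109.50%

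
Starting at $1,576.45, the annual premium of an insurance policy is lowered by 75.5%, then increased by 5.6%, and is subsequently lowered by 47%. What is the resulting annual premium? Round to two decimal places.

$216.17

Each change multiplies by a factor: 0.245 × 1.056 × 0.53 = 0.1371216.
$1,576.45 × 0.1371216 = $216.16534632 ≈ $216.17.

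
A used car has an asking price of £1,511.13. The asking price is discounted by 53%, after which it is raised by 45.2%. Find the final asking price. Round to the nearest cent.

Apply the 53% decrease: £1,511.13 × 0.47 = £710.2311.
After the 45.2% increase: £710.2311 × 1.452 = £1031.2555572 ≈ £1,031.26.

£1,031.26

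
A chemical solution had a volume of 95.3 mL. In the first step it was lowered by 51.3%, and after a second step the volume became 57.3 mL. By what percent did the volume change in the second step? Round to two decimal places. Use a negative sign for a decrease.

After the first step: 95.3 × 0.487 = 46.4111.
Second-step multiplier: 57.3 ÷ 46.4111 ≈ 1.234618.
That is a change of 23.46%.

23.46%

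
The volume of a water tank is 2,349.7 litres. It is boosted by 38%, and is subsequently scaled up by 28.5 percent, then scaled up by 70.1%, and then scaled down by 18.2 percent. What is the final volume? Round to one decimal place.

5,797.7 litres

Each change multiplies by a factor: 1.38 × 1.285 × 1.701 × 0.818 = 2.4674015394.
2,349.7 × 2.4674015394 = 5797.65339712818 ≈ 5,797.7.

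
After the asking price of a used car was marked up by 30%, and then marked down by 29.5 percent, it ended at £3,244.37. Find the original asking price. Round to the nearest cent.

Undoing the 29.5% decrease: £3,244.37 ÷ 0.705 ≈ £4601.943262.
Undoing the 30% increase: £4601.943262 ÷ 1.3 ≈ £3,539.96.

£3,539.96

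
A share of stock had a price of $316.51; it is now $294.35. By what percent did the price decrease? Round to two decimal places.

7.00%

Change: $294.35 − $316.51 = -$22.16.
Relative to the original: -$22.16 ÷ $316.51 ≈ -7.00%.
So the price decreased by 7.00%.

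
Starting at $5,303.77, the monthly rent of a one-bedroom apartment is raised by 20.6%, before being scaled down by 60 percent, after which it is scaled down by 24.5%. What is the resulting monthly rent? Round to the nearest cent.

Apply the 20.6% increase: $5,303.77 × 1.206 = $6396.34662.
Apply the 60% decrease: $6396.34662 × 0.4 = $2558.538648.
After the 24.5% decrease: $2558.538648 × 0.755 = $1931.69667924 ≈ $1,931.70.

$1,931.70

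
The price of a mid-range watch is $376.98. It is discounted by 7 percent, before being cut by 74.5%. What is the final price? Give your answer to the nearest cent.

Each change multiplies by a factor: 0.93 × 0.255 = 0.23715.
$376.98 × 0.23715 = $89.400807 ≈ $89.40.

$89.40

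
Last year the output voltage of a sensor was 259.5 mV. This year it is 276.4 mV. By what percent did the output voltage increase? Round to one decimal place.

Change: 276.4 − 259.5 = 16.9.
Relative to the original: 16.9 ÷ 259.5 ≈ 6.5%.
So the output voltage increased by 6.5%.

6.5%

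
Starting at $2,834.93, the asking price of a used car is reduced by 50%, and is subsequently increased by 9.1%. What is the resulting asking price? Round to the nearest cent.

$1,546.45

After the 50% decrease: $2,834.93 × 0.5 = $1417.465.
After the 9.1% increase: $1417.465 × 1.091 = $1546.454315 ≈ $1,546.45.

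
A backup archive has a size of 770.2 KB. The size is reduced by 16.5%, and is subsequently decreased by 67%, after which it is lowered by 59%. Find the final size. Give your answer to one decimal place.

87.0 KB

16.5% decrease: 770.2 × 0.835 = 643.117.
Apply the 67% decrease: 643.117 × 0.33 = 212.22861.
After the 59% decrease: 212.22861 × 0.41 = 87.0137301 ≈ 87.0.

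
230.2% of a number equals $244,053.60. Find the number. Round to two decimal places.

$106,018.07

$244,053.60 ÷ 2.302 ≈ $106,018.07.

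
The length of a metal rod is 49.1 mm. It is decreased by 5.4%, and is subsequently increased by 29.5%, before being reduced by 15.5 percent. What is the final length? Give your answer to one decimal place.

50.8 mm

5.4% decrease: 49.1 × 0.946 = 46.4486.
29.5% increase: 46.4486 × 1.295 = 60.150937.
15.5% decrease: 60.150937 × 0.845 = 50.827541765 ≈ 50.8.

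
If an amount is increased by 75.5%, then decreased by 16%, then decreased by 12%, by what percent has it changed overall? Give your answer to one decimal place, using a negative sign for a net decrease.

29.7%

A 75.5% increase multiplies by 1.755.
Then a 16% decrease: 1.755 × 0.84 = 1.4742.
Then a 12% decrease: 1.4742 × 0.88 = 1.297296.
Overall factor 1.297296, i.e. 29.7%.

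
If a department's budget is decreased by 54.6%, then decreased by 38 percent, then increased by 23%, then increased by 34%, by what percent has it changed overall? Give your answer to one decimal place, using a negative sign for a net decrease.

-53.6%

The combined multiplier is 0.454 × 0.62 × 1.23 × 1.34 = 0.463935336.
That corresponds to a decrease of 53.6%.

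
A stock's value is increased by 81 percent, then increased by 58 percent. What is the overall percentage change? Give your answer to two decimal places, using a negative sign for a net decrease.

The combined multiplier is 1.81 × 1.58 = 2.8598.
That corresponds to an increase of 185.98%.

185.98%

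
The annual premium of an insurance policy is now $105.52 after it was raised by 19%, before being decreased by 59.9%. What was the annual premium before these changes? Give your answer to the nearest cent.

The overall multiplier applied was 1.19 × 0.401 = 0.47719.
So the original annual premium was $105.52 ÷ 0.47719 ≈ $221.13.

$221.13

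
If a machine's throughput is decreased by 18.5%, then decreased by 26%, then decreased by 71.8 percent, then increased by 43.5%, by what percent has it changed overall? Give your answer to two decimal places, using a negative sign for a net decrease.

An 18.5% decrease multiplies by 0.815.
Then a 26% decrease: 0.815 × 0.74 = 0.6031.
Then a 71.8% decrease: 0.6031 × 0.282 = 0.1700742.
Then a 43.5% increase: 0.1700742 × 1.435 = 0.244056477.
Overall factor 0.244056477, i.e. -75.59%.

-75.59%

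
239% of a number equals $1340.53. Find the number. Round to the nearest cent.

$560.89

$1340.53 ÷ 2.39 ≈ $560.89.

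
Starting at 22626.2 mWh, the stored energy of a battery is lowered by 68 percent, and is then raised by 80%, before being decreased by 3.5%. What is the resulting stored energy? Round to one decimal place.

Each change multiplies by a factor: 0.32 × 1.8 × 0.965 = 0.55584.
22626.2 × 0.55584 = 12576.547008 ≈ 12576.5.

12576.5 mWh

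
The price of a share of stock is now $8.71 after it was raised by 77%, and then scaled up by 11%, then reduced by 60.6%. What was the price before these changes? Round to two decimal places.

Undoing the 60.6% decrease: $8.71 ÷ 0.394 ≈ $22.106599.
Undoing the 11% increase: $22.106599 ÷ 1.11 ≈ $19.915855.
Undoing the 77% increase: $19.915855 ÷ 1.77 ≈ $11.25.

$11.25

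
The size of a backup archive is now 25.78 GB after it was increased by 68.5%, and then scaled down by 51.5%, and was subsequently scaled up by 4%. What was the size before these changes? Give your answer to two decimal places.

Undoing the 4% increase: 25.78 ÷ 1.04 ≈ 24.788462.
Undoing the 51.5% decrease: 24.788462 ÷ 0.485 ≈ 51.110231.
Undoing the 68.5% increase: 51.110231 ÷ 1.685 ≈ 30.33 GB.

30.33 GB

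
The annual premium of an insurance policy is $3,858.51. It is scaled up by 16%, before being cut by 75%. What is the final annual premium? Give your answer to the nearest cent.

Each change multiplies by a factor: 1.16 × 0.25 = 0.29.
$3,858.51 × 0.29 = $1118.9679 ≈ $1,118.97.

$1,118.97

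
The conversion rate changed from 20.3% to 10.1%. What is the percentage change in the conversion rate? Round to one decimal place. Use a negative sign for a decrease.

The change is 10.1 − 20.3 = -10.2 percentage points.
Relative to the original 20.3%, that is -10.2 ÷ 20.3 ≈ -50.2%.

-50.2%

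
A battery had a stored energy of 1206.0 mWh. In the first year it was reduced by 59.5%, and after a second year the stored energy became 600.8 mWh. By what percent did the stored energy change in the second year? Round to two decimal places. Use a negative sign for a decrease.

After the first year: 1206.0 × 0.405 = 488.43.
Second-year multiplier: 600.8 ÷ 488.43 ≈ 1.230064.
That is a change of 23.01%.

23.01%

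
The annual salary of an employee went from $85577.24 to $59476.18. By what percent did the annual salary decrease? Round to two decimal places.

30.50%

Change: $59476.18 − $85577.24 = -$26101.06.
Relative to the original: -$26101.06 ÷ $85577.24 ≈ -30.50%.
So the annual salary decreased by 30.50%.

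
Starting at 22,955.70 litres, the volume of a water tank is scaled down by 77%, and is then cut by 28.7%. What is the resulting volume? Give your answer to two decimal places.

3,764.51 litres

Apply the 77% decrease: 22,955.70 × 0.23 = 5279.811.
Apply the 28.7% decrease: 5279.811 × 0.713 = 3764.505243 ≈ 3,764.51.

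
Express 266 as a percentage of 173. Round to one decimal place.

266 ÷ 173 ≈ 153.8%.

153.8%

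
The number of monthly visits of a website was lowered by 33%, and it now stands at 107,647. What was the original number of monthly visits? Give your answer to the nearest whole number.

160,667

The overall multiplier applied was 0.67.
So the original number of monthly visits was 107,647 ÷ 0.67 ≈ 160,667.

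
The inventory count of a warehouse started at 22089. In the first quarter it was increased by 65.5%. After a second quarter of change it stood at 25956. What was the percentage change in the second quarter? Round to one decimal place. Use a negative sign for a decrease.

-29.0%

After the first quarter: 22089 × 1.655 = 36557.295.
Second-quarter multiplier: 25956 ÷ 36557.295 ≈ 0.71001.
That is a change of -29.0%.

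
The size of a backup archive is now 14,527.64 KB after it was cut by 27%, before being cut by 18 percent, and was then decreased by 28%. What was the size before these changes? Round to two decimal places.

33,707.45 KB

The overall multiplier applied was 0.73 × 0.82 × 0.72 = 0.430992.
So the original size was 14,527.64 ÷ 0.430992 ≈ 33,707.45 KB.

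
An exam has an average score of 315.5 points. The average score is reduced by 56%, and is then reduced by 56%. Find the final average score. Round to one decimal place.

56% decrease: 315.5 × 0.44 = 138.82.
56% decrease: 138.82 × 0.44 = 61.0808 ≈ 61.1.

61.1 points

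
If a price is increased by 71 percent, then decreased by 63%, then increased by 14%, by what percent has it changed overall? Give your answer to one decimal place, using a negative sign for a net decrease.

The combined multiplier is 1.71 × 0.37 × 1.14 = 0.721278.
That corresponds to a decrease of 27.9%.

-27.9%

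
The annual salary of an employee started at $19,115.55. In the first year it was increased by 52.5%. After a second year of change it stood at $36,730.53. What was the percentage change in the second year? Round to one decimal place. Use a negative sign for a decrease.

26.0%

After the first year: $19,115.55 × 1.525 = $29151.21375.
Second-year multiplier: $36,730.53 ÷ $29151.21375 ≈ 1.26.
That is a change of 26.0%.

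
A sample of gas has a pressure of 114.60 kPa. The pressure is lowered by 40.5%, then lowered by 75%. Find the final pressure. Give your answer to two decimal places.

Each change multiplies by a factor: 0.595 × 0.25 = 0.14875.
114.60 × 0.14875 = 17.04675 ≈ 17.05.

17.05 kPa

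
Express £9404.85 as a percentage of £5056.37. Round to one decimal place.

£9404.85 ÷ £5056.37 ≈ 186.0%.

186.0%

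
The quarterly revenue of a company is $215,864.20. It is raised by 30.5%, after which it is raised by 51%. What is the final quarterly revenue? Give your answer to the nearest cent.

Each change multiplies by a factor: 1.305 × 1.51 = 1.97055.
$215,864.20 × 1.97055 = $425371.19931 ≈ $425,371.20.

$425,371.20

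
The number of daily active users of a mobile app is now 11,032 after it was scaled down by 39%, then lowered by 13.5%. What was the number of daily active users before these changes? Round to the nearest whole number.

20,908

Undoing the 13.5% decrease: 11,032 ÷ 0.865 ≈ 12753.757225.
Undoing the 39% decrease: 12753.757225 ÷ 0.61 ≈ 20,908.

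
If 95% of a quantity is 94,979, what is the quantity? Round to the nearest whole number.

99,978

94,979 ÷ 0.95 ≈ 99,978.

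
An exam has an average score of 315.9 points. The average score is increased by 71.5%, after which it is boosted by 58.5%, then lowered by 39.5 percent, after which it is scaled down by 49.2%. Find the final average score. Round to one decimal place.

263.9 points

After the 71.5% increase: 315.9 × 1.715 = 541.7685.
After the 58.5% increase: 541.7685 × 1.585 = 858.7030725.
39.5% decrease: 858.7030725 × 0.605 = 519.5153588625.
49.2% decrease: 519.5153588625 × 0.508 = 263.91380230215 ≈ 263.9.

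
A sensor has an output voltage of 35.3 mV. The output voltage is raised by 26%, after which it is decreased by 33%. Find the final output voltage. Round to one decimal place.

Each change multiplies by a factor: 1.26 × 0.67 = 0.8442.
35.3 × 0.8442 = 29.80026 ≈ 29.8.

29.8 mV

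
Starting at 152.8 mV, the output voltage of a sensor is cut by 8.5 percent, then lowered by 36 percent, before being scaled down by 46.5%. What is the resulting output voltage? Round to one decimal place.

Each change multiplies by a factor: 0.915 × 0.64 × 0.535 = 0.313296.
152.8 × 0.313296 = 47.8716288 ≈ 47.9.

47.9 mV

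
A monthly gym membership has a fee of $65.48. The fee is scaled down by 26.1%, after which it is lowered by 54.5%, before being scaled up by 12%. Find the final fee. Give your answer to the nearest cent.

Apply the 26.1% decrease: $65.48 × 0.739 = $48.38972.
Apply the 54.5% decrease: $48.38972 × 0.455 = $22.0173226.
Apply the 12% increase: $22.0173226 × 1.12 = $24.659401312 ≈ $24.66.

$24.66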